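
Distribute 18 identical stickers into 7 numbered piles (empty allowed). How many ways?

Stars and bars: C(n+k-1, k-1) = C(24,6).

Final answer: C(24,6) = 134596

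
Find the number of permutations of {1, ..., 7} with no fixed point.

Use the recurrence D(n) = (n-1)(D(n-1) + D(n-2)) with D(0)=1, D(1)=0.
D(2) = 1 x (0 + 1) = 1
D(3) = 2 x (1 + 0) = 2
D(4) = 3 x (2 + 1) = 9
D(5) = 4 x (9 + 2) = 44
D(6) = 5 x (44 + 9) = 265
D(7) = 6 x (D(6) + D(5)) = 6 x (265 + 44)

Final answer: D(7) = 1854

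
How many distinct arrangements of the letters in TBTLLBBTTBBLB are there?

Letters (B:6, L:3, T:4). Total letters: 13.
Permutations = 13!/(6! x 4! x 3!).

Final answer: 60060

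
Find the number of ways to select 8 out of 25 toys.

C(25,8) = 25!/(8! x (25-8)!).

Final answer: C(25,8) = 1081575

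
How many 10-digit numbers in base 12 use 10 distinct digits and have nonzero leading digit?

First digit: 11 (nonzero). Second: 11 (not first). Third: 10, etc.
Total: 11 x 11 x 10 x 9 x 8 x 7 x 6 x 5 x 4 x 3.

Final answer: 219542400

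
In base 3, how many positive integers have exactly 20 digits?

Leading digit: 2 options (nonzero). Other 19 digit(s): 3 options each.
Total: 2 x 3^19.

Final answer: 2324522934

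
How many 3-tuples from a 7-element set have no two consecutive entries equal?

Let g(n) count such strings. g(1) = 7, and each valid string of length n-1 extends in 6 ways (any symbol but the last), so g(n) = 6 g(n-1).
Total: g(3) = 7 x 6^2.

Final answer: 7 x 6^{2} = 252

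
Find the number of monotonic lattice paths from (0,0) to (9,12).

Each path has 9 right steps and 12 up steps in some order (21 steps total).
Choose which 12 of the 21 steps are up: C(21,12).

Final answer: C(21,12) = 293930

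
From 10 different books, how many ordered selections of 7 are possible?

P(10,7) = 10!/(10-7)! = 10!/3!.

Final answer: P(10,7) = 604800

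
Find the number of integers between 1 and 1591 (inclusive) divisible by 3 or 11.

Multiples of 3: 530. Multiples of 11: 144. Of both (lcm=33): 48.
By inclusion-exclusion: 530 + 144 - 48.

Final answer: 626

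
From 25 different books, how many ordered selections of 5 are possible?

P(25,5) = 25!/(25-5)! = 25!/20!.

Final answer: P(25,5) = 6375600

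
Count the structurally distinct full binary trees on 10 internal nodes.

This is counted by the nth Catalan number C_n. Here n = 10.
Using C_0 = 1 and C_(k+1) = C_k x 2(2k+1)/(k+2), build up term by term: C_1=1, C_2=2, C_3=5, C_4=14, C_5=42, C_6=132, C_7=429, C_8=1430, C_9=4862, C_10=16796.

Final answer: C_{10} = 16796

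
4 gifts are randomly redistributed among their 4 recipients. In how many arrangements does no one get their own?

Derangements satisfy D(n) = (n-1)(D(n-1) + D(n-2)), starting from D(0)=1, D(1)=0.
D(2) = 1 x (0 + 1) = 1
D(3) = 2 x (1 + 0) = 2
D(4) = 3 x (D(3) + D(2)) = 3 x (2 + 1)

Final answer: D(4) = 9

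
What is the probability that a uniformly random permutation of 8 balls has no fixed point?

Derangements satisfy D(n) = (n-1)(D(n-1) + D(n-2)), starting from D(0)=1, D(1)=0.
Building up: D(2)=1, D(3)=2, D(4)=9, D(5)=44, D(6)=265, D(7)=1854, D(8)=14833.
Total arrangements: 8! = 40320.
Probability = D(8)/8! = 2119/5760.

Final answer: D(8)/8! = 14833/40320 = 0.367882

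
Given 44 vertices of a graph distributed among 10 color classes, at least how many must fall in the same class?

By pigeonhole with 44 objects and 10 categories: ceiling(44/10).

Final answer: 5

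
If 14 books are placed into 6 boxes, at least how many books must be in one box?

By the pigeonhole principle: ceiling(14/6).

Final answer: 3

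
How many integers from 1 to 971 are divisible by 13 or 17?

Multiples of 13: 74. Multiples of 17: 57. Of both (lcm=221): 4.
By inclusion-exclusion: 74 + 57 - 4.

Final answer: 127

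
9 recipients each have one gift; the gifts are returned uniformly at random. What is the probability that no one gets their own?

Use the recurrence D(n) = (n-1)(D(n-1) + D(n-2)) with D(0)=1, D(1)=0.
Building up: D(2)=1, D(3)=2, D(4)=9, D(5)=44, D(6)=265, D(7)=1854, D(8)=14833, D(9)=133496.
Total arrangements: 9! = 362880.
Probability = D(9)/9! = 16687/45360.

Final answer: D(9)/9! = 133496/362880 = 0.367879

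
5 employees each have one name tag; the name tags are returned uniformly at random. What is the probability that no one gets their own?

D(n) = (n-1)(D(n-1) + D(n-2)), D(0)=1, D(1)=0.
Building up: D(2)=1, D(3)=2, D(4)=9, D(5)=44.
Total arrangements: 5! = 120.
Probability = D(5)/5! = 11/30.

Final answer: D(5)/5! = 44/120 = 0.366667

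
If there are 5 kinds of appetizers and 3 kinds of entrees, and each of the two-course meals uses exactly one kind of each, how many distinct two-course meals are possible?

By the multiplication principle: 5 x 3.

Final answer: 15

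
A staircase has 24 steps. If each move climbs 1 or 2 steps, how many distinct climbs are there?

Let f(n) count the ways. The last step is size 1 or 2, so f(n) = f(n-1) + f(n-2) with f(1)=1, f(2)=2.
Building up term by term: f(1)=1, f(2)=2, f(3)=3, f(4)=5, f(5)=8, f(6)=13, f(7)=21, f(8)=34, f(9)=55, f(10)=89, f(11)=144, f(12)=233, f(13)=377, f(14)=610, f(15)=987, f(16)=1597, f(17)=2584, f(18)=4181, f(19)=6765, f(20)=10946, f(21)=17711, f(22)=28657, f(23)=46368, f(24)=75025.

Final answer: 75025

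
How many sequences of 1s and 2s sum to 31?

Let f(n) be the number of climbs. Removing the last move (1 or 2 steps) gives f(n) = f(n-1) + f(n-2); base cases f(1)=1, f(2)=2.
Building up term by term: f(1)=1, f(2)=2, f(3)=3, f(4)=5, f(5)=8, f(6)=13, f(7)=21, f(8)=34, f(9)=55, f(10)=89, f(11)=144, f(12)=233, f(13)=377, f(14)=610, f(15)=987, f(16)=1597, f(17)=2584, f(18)=4181, f(19)=6765, f(20)=10946, f(21)=17711, f(22)=28657, f(23)=46368, f(24)=75025, f(25)=121393, f(26)=196418, f(27)=317811, f(28)=514229, f(29)=832040, f(30)=1346269, f(31)=2178309.

Final answer: 2178309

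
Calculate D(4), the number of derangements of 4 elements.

Use the recurrence D(n) = (n-1)(D(n-1) + D(n-2)) with D(0)=1, D(1)=0.
D(2) = 1 x (0 + 1) = 1
D(3) = 2 x (1 + 0) = 2
D(4) = 3 x (D(3) + D(2)) = 3 x (2 + 1)

Final answer: D(4) = 9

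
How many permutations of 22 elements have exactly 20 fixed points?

Choose which 20 elements are fixed: C(22,20) = 231.
Derange the remaining 2 using D(j) = (j-1)(D(j-1) + D(j-2)), D(0)=1, D(1)=0: D(2)=1.
Total: 231 x 1.

Final answer: C(22,20) D(2) = 231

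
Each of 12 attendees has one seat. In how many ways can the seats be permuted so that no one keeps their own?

D(n) = (n-1)(D(n-1) + D(n-2)), D(0)=1, D(1)=0.
D(2) = 1 x (0 + 1) = 1
D(3) = 2 x (1 + 0) = 2
D(4) = 3 x (2 + 1) = 9
D(5) = 4 x (9 + 2) = 44
D(6) = 5 x (44 + 9) = 265
D(7) = 6 x (265 + 44) = 1854
D(8) = 7 x (1854 + 265) = 14833
D(9) = 8 x (14833 + 1854) = 133496
D(10) = 9 x (133496 + 14833) = 1334961
D(11) = 10 x (1334961 + 133496) = 14684570
D(12) = 11 x (D(11) + D(10)) = 11 x (14684570 + 1334961)

Final answer: D(12) = 176214841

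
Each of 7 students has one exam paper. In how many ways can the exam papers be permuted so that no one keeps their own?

D(n) = (n-1)(D(n-1) + D(n-2)), D(0)=1, D(1)=0.
D(2) = 1 x (0 + 1) = 1
D(3) = 2 x (1 + 0) = 2
D(4) = 3 x (2 + 1) = 9
D(5) = 4 x (9 + 2) = 44
D(6) = 5 x (44 + 9) = 265
D(7) = 6 x (D(6) + D(5)) = 6 x (265 + 44)

Final answer: D(7) = 1854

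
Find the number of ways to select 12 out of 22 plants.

C(22,12) = 22!/(12! x 10!).

Final answer: \binom{22}{12} = 646646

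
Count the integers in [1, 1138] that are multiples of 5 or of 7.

Multiples of 5: 227. Multiples of 7: 162. Of both (lcm=35): 32.
By inclusion-exclusion: 227 + 162 - 32.

Final answer: 357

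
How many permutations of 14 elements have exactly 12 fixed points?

Choose which 12 elements are fixed: C(14,12) = 91.
Derange the remaining 2 using D(j) = (j-1)(D(j-1) + D(j-2)), D(0)=1, D(1)=0: D(2)=1.
Total: 91 x 1.

Final answer: C(14,12) D(2) = 91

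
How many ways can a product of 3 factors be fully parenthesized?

This is a standard Catalan-number count: the answer is C_n. Here n = 3 - 1 = 2.
Using C_0 = 1 and C_(k+1) = C_k x 2(2k+1)/(k+2), build up term by term: C_1=1, C_2=2.

Final answer: C_{2} = 2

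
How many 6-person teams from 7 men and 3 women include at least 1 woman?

Sum over valid woman counts:
C(3,1)C(7,5) = 63
C(3,2)C(7,4) = 105
C(3,3)C(7,3) = 35
Total: 63 + 105 + 35.

Final answer: 203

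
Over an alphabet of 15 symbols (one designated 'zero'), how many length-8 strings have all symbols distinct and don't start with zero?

First digit: 14 (nonzero). Second: 14 (not first). Third: 13, etc.
Total: 14 x 14 x 13 x 12 x 11 x 10 x 9 x 8.

Final answer: 242161920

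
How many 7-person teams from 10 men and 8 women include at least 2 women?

Sum over valid woman counts:
C(8,2)C(10,5) = 7056
C(8,3)C(10,4) = 11760
C(8,4)C(10,3) = 8400
C(8,5)C(10,2) = 2520
C(8,6)C(10,1) = 280
C(8,7)C(10,0) = 8
Total: 7056 + 11760 + 8400 + 2520 + 280 + 8.

Final answer: 30024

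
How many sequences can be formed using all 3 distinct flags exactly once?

The number of ways to arrange 3 distinct objects is 3!.

Final answer: 3! = 6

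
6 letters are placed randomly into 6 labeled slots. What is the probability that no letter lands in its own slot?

Use the recurrence D(n) = (n-1)(D(n-1) + D(n-2)) with D(0)=1, D(1)=0.
Building up: D(2)=1, D(3)=2, D(4)=9, D(5)=44, D(6)=265.
Total arrangements: 6! = 720.
Probability = D(6)/6! = 53/144.

Final answer: D(6)/6! = 265/720 = 0.368056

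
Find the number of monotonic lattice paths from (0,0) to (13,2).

Each path has 13 right steps and 2 up steps in some order (15 steps total).
Choose which 2 of the 15 steps are up: C(15,2).

Final answer: C(15,2) = 105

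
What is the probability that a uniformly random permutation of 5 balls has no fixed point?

D(n) = (n-1)(D(n-1) + D(n-2)), D(0)=1, D(1)=0.
Building up: D(2)=1, D(3)=2, D(4)=9, D(5)=44.
Total arrangements: 5! = 120.
Probability = D(5)/5! = 11/30.

Final answer: D(5)/5! = 44/120 = 0.366667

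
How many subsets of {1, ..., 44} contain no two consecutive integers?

Condition on whether n belongs to the subset: if not, any valid subset of {1, ..., n-1} works (a(n-1)); if so, n-1 is excluded and the rest is a valid subset of {1, ..., n-2} (a(n-2)). Hence a(n) = a(n-1) + a(n-2), a(1)=2, a(2)=3.
Building up term by term: a(1)=2, a(2)=3, a(3)=5, a(4)=8, a(5)=13, a(6)=21, a(7)=34, a(8)=55, a(9)=89, a(10)=144, a(11)=233, a(12)=377, a(13)=610, a(14)=987, a(15)=1597, a(16)=2584, a(17)=4181, a(18)=6765, a(19)=10946, a(20)=17711, a(21)=28657, a(22)=46368, a(23)=75025, a(24)=121393, a(25)=196418, a(26)=317811, a(27)=514229, a(28)=832040, a(29)=1346269, a(30)=2178309, a(31)=3524578, a(32)=5702887, a(33)=9227465, a(34)=14930352, a(35)=24157817, a(36)=39088169, a(37)=63245986, a(38)=102334155, a(39)=165580141, a(40)=267914296, a(41)=433494437, a(42)=701408733, a(43)=1134903170, a(44)=1836311903.

Final answer: 1836311903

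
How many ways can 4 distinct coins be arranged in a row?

The number of ways to arrange 4 distinct objects is 4!.

Final answer: 4! = 24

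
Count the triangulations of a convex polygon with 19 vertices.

The structures are counted by the Catalan number C_n. Here n = 19 - 2 = 17.
Using C_0 = 1 and C_(k+1) = C_k x 2(2k+1)/(k+2), build up term by term: C_1=1, C_2=2, C_3=5, C_4=14, C_5=42, C_6=132, C_7=429, C_8=1430, C_9=4862, C_10=16796, C_11=58786, C_12=208012, C_13=742900, C_14=2674440, C_15=9694845, C_16=35357670, C_17=129644790.

Final answer: C_{17} = 129644790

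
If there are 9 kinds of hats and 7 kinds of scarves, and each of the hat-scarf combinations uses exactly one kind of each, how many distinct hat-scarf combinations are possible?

By the multiplication principle: 9 x 7.

Final answer: 63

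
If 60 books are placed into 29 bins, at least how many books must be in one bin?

By the pigeonhole principle: ceiling(60/29).

Final answer: 3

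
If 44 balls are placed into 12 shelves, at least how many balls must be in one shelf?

By the pigeonhole principle: ceiling(44/12).

Final answer: 4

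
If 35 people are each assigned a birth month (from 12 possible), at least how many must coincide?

There are 12 possible values for birth month. With 35 people and 12 categories, by pigeonhole: ceiling(35/12).

Final answer: 3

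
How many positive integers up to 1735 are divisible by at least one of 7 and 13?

Multiples of 7: 247. Multiples of 13: 133. Of both (lcm=91): 19.
By inclusion-exclusion: 247 + 133 - 19.

Final answer: 361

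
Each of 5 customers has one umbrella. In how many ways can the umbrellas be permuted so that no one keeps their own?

Derangements satisfy D(n) = (n-1)(D(n-1) + D(n-2)), starting from D(0)=1, D(1)=0.
D(2) = 1 x (0 + 1) = 1
D(3) = 2 x (1 + 0) = 2
D(4) = 3 x (2 + 1) = 9
D(5) = 4 x (D(4) + D(3)) = 4 x (9 + 2)

Final answer: D(5) = 44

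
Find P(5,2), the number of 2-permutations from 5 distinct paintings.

P(5,2) = 5!/(5-2)! = 5!/3!.

Final answer: P(5,2) = 20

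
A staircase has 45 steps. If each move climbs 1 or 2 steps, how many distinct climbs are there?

Let f(n) count the ways. The last step is size 1 or 2, so f(n) = f(n-1) + f(n-2) with f(1)=1, f(2)=2.
Building up term by term: f(1)=1, f(2)=2, f(3)=3, f(4)=5, f(5)=8, f(6)=13, f(7)=21, f(8)=34, f(9)=55, f(10)=89, f(11)=144, f(12)=233, f(13)=377, f(14)=610, f(15)=987, f(16)=1597, f(17)=2584, f(18)=4181, f(19)=6765, f(20)=10946, f(21)=17711, f(22)=28657, f(23)=46368, f(24)=75025, f(25)=121393, f(26)=196418, f(27)=317811, f(28)=514229, f(29)=832040, f(30)=1346269, f(31)=2178309, f(32)=3524578, f(33)=5702887, f(34)=9227465, f(35)=14930352, f(36)=24157817, f(37)=39088169, f(38)=63245986, f(39)=102334155, f(40)=165580141, f(41)=267914296, f(42)=433494437, f(43)=701408733, f(44)=1134903170, f(45)=1836311903.

Final answer: 1836311903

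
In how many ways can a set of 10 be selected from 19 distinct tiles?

C(19,10) = 19!/(10! x 9!).

Final answer: \binom{19}{10} = 92378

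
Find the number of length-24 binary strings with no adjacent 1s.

Let a(n) count valid strings. If the last bit is 0 the prefix is any valid string of length n-1; if it is 1 the string must end in 01 with a valid prefix of length n-2. So a(n) = a(n-1) + a(n-2), a(1)=2, a(2)=3.
Building up term by term: a(1)=2, a(2)=3, a(3)=5, a(4)=8, a(5)=13, a(6)=21, a(7)=34, a(8)=55, a(9)=89, a(10)=144, a(11)=233, a(12)=377, a(13)=610, a(14)=987, a(15)=1597, a(16)=2584, a(17)=4181, a(18)=6765, a(19)=10946, a(20)=17711, a(21)=28657, a(22)=46368, a(23)=75025, a(24)=121393.

Final answer: 121393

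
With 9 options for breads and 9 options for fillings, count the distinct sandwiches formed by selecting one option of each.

By the multiplication principle: 9 x 9.

Final answer: 81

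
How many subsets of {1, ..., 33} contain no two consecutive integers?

Condition on whether n belongs to the subset: if not, any valid subset of {1, ..., n-1} works (a(n-1)); if so, n-1 is excluded and the rest is a valid subset of {1, ..., n-2} (a(n-2)). Hence a(n) = a(n-1) + a(n-2), a(1)=2, a(2)=3.
Building up term by term: a(1)=2, a(2)=3, a(3)=5, a(4)=8, a(5)=13, a(6)=21, a(7)=34, a(8)=55, a(9)=89, a(10)=144, a(11)=233, a(12)=377, a(13)=610, a(14)=987, a(15)=1597, a(16)=2584, a(17)=4181, a(18)=6765, a(19)=10946, a(20)=17711, a(21)=28657, a(22)=46368, a(23)=75025, a(24)=121393, a(25)=196418, a(26)=317811, a(27)=514229, a(28)=832040, a(29)=1346269, a(30)=2178309, a(31)=3524578, a(32)=5702887, a(33)=9227465.

Final answer: 9227465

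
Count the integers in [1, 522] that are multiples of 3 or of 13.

Multiples of 3: 174. Multiples of 13: 40. Of both (lcm=39): 13.
By inclusion-exclusion: 174 + 40 - 13.

Final answer: 201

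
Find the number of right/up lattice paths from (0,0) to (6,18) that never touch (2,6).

Total paths to (6,18): C(24,18) = 134596.
Paths through (2,6): C(8,6) x C(16,12) = 50960.
Avoiding (2,6): 134596 - 50960.

Final answer: 83636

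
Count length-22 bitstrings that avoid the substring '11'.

A valid string ends in 0 (append to any length-(n-1) valid string) or in 01 (append to any length-(n-2) valid string), so a(n) = a(n-1) + a(n-2) with a(1)=2, a(2)=3.
Iterating the recurrence: a(1)=2, a(2)=3, a(3)=5, a(4)=8, a(5)=13, a(6)=21, a(7)=34, a(8)=55, a(9)=89, a(10)=144, a(11)=233, a(12)=377, a(13)=610, a(14)=987, a(15)=1597, a(16)=2584, a(17)=4181, a(18)=6765, a(19)=10946, a(20)=17711, a(21)=28657, a(22)=46368.

Final answer: 46368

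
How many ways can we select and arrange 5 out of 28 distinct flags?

P(28,5) = 28!/(28-5)! = 28!/23!.

Final answer: P(28,5) = 11793600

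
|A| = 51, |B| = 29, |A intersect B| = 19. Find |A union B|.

|A union B| = |A| + |B| - |A intersect B| = 51 + 29 - 19.

Final answer: 61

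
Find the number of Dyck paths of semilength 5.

Total monotonic paths to (5,5): C(10,5) = 252.
Paths that cross above y=x (reflection bijection): C(10,6) = 210.
Valid Dyck paths: 252 - 210.
(These counts are the Catalan numbers.)

Final answer: C_{5} = 42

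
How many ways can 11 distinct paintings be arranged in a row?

The number of ways to arrange 11 distinct objects is 11!.

Final answer: 11! = 39916800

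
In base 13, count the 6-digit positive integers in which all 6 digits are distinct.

The leading digit has 12 choices (anything but zero); the next has 12 (anything but the first), then 11, and so on, one fewer each time.
Total: 12 x 12 x 11 x 10 x 9 x 8.

Final answer: 1140480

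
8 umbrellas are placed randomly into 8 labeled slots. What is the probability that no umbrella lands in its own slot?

D(n) = (n-1)(D(n-1) + D(n-2)), D(0)=1, D(1)=0.
Building up: D(2)=1, D(3)=2, D(4)=9, D(5)=44, D(6)=265, D(7)=1854, D(8)=14833.
Total arrangements: 8! = 40320.
Probability = D(8)/8! = 2119/5760.

Final answer: D(8)/8! = 14833/40320 = 0.367882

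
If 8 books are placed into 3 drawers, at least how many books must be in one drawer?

By the pigeonhole principle: ceiling(8/3).

Final answer: 3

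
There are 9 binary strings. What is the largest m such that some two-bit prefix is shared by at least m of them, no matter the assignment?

There are 4 possible values for two-bit prefix. With 9 binary strings and 4 categories, by pigeonhole: ceiling(9/4).

Final answer: 3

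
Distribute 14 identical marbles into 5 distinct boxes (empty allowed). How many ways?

Stars and bars: C(n+k-1, k-1) = C(18,4).

Final answer: C(18,4) = 3060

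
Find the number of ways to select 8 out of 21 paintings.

C(21,8) = 21!/(8! x 13!).

Final answer: \binom{21}{8} = 203490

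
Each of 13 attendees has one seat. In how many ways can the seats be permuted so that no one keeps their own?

Derangements satisfy D(n) = (n-1)(D(n-1) + D(n-2)), starting from D(0)=1, D(1)=0.
D(2) = 1 x (0 + 1) = 1
D(3) = 2 x (1 + 0) = 2
D(4) = 3 x (2 + 1) = 9
D(5) = 4 x (9 + 2) = 44
D(6) = 5 x (44 + 9) = 265
D(7) = 6 x (265 + 44) = 1854
D(8) = 7 x (1854 + 265) = 14833
D(9) = 8 x (14833 + 1854) = 133496
D(10) = 9 x (133496 + 14833) = 1334961
D(11) = 10 x (1334961 + 133496) = 14684570
D(12) = 11 x (14684570 + 1334961) = 176214841
D(13) = 12 x (D(12) + D(11)) = 12 x (176214841 + 14684570)

Final answer: D(13) = 2290792932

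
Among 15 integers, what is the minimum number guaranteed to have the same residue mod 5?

There are 5 possible values for residue mod 5. With 15 integers and 5 categories, by pigeonhole: ceiling(15/5).

Final answer: 3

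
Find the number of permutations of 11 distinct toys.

The number of ways to arrange 11 distinct objects is 11!.

Final answer: 11! = 39916800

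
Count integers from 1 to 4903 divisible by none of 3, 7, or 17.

|div by 3|=1634, |div by 7|=700, |div by 17|=288.
|div by 3&7|=233, |div by 3&17|=96, |div by 7&17|=41, |div by all|=13.
By inclusion-exclusion, divisible by at least one: 1634+700+288-233-96-41+13 = 2265.
Not divisible by any: 4903 - 2265.

Final answer: 2638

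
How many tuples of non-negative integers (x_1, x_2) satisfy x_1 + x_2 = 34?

Stars and bars with 34 stars and 1 bars:
C(34+2-1, 2-1) = C(35,1).

Final answer: C(35,1) = 35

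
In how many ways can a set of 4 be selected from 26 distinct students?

C(26,4) = 26!/(4! x 22!).

Final answer: \binom{26}{4} = 14950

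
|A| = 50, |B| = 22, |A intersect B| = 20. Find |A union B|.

|A union B| = |A| + |B| - |A intersect B| = 50 + 22 - 20.

Final answer: 52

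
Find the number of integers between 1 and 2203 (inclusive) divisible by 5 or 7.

Multiples of 5: 440. Multiples of 7: 314. Of both (lcm=35): 62.
By inclusion-exclusion: 440 + 314 - 62.

Final answer: 692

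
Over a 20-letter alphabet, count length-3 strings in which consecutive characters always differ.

Let g(n) count such strings. g(1) = 20, and each valid string of length n-1 extends in 19 ways (any symbol but the last), so g(n) = 19 g(n-1).
Total: g(3) = 20 x 19^2.

Final answer: 20 x 19^{2} = 7220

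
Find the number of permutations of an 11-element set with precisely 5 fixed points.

Choose which 5 elements are fixed: C(11,5) = 462.
Derange the remaining 6 using D(j) = (j-1)(D(j-1) + D(j-2)), D(0)=1, D(1)=0: D(2)=1, D(3)=2, D(4)=9, D(5)=44, D(6)=265.
Total: 462 x 265.

Final answer: C(11,5) D(6) = 122430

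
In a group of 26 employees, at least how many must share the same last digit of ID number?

There are 10 possible values for last digit of ID number. With 26 employees and 10 categories, by pigeonhole: ceiling(26/10).

Final answer: 3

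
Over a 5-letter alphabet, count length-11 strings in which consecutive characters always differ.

Let g(n) count such strings. g(1) = 5, and each valid string of length n-1 extends in 4 ways (any symbol but the last), so g(n) = 4 g(n-1).
Total: g(11) = 5 x 4^10.

Final answer: 5 x 4^{10} = 5242880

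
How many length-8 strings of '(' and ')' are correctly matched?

This is counted by the nth Catalan number C_n. Here n = 4 (pairs).
C_n = C(2n,n) - C(2n,n+1), so C_{4} = C(8,4) - C(8,5) = 70 - 56.

Final answer: C_{4} = 14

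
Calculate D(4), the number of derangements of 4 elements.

Derangements satisfy D(n) = (n-1)(D(n-1) + D(n-2)), starting from D(0)=1, D(1)=0.
Building up: D(2)=1, D(3)=2.
D(4) = 3 x (D(3) + D(2)) = 3 x (2 + 1).

Final answer: D(4) = 9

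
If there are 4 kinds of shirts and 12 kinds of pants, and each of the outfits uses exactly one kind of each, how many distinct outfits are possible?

By the multiplication principle: 4 x 12.

Final answer: 48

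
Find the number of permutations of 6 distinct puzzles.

The number of ways to arrange 6 distinct objects is 6!.

Final answer: 6! = 720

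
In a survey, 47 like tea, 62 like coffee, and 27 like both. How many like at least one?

|A union B| = |A| + |B| - |A intersect B| = 47 + 62 - 27.

Final answer: 82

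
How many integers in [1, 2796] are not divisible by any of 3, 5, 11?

|div by 3|=932, |div by 5|=559, |div by 11|=254.
|div by 3&5|=186, |div by 3&11|=84, |div by 5&11|=50, |div by all|=16.
By inclusion-exclusion, divisible by at least one: 932+559+254-186-84-50+16 = 1441.
Not divisible by any: 2796 - 1441.

Final answer: 1355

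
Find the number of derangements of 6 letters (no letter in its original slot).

Use the recurrence D(n) = (n-1)(D(n-1) + D(n-2)) with D(0)=1, D(1)=0.
D(2) = 1 x (0 + 1) = 1
D(3) = 2 x (1 + 0) = 2
D(4) = 3 x (2 + 1) = 9
D(5) = 4 x (9 + 2) = 44
D(6) = 5 x (D(5) + D(4)) = 5 x (44 + 9)

Final answer: D(6) = 265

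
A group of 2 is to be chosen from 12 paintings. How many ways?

C(12,2) = 12!/(2! x (12-2)!).

Final answer: C(12,2) = 66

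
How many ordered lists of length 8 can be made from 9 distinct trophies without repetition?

P(9,8) = 9!/(9-8)! = 9!/1!.

Final answer: P(9,8) = 362880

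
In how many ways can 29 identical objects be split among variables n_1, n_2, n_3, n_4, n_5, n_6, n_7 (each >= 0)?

Stars and bars with 29 stars and 6 bars:
C(29+7-1, 7-1) = C(35,6).

Final answer: C(35,6) = 1623160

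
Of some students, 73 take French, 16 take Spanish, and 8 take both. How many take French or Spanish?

|A union B| = |A| + |B| - |A intersect B| = 73 + 16 - 8.

Final answer: 81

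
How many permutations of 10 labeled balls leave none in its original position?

Derangements satisfy D(n) = (n-1)(D(n-1) + D(n-2)), starting from D(0)=1, D(1)=0.
D(2) = 1 x (0 + 1) = 1
D(3) = 2 x (1 + 0) = 2
D(4) = 3 x (2 + 1) = 9
D(5) = 4 x (9 + 2) = 44
D(6) = 5 x (44 + 9) = 265
D(7) = 6 x (265 + 44) = 1854
D(8) = 7 x (1854 + 265) = 14833
D(9) = 8 x (14833 + 1854) = 133496
D(10) = 9 x (D(9) + D(8)) = 9 x (133496 + 14833)

Final answer: D(10) = 1334961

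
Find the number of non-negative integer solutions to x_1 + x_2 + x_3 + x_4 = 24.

Stars and bars with 24 stars and 3 bars:
C(24+4-1, 4-1) = C(27,3).

Final answer: C(27,3) = 2925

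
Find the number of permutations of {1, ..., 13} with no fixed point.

Derangements satisfy D(n) = (n-1)(D(n-1) + D(n-2)), starting from D(0)=1, D(1)=0.
D(2) = 1 x (0 + 1) = 1
D(3) = 2 x (1 + 0) = 2
D(4) = 3 x (2 + 1) = 9
D(5) = 4 x (9 + 2) = 44
D(6) = 5 x (44 + 9) = 265
D(7) = 6 x (265 + 44) = 1854
D(8) = 7 x (1854 + 265) = 14833
D(9) = 8 x (14833 + 1854) = 133496
D(10) = 9 x (133496 + 14833) = 1334961
D(11) = 10 x (1334961 + 133496) = 14684570
D(12) = 11 x (14684570 + 1334961) = 176214841
D(13) = 12 x (D(12) + D(11)) = 12 x (176214841 + 14684570)

Final answer: D(13) = 2290792932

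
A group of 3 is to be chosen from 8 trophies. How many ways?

C(8,3) = 8!/(3! x 5!).

Final answer: \binom{8}{3} = 56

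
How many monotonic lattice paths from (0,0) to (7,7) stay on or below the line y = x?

Total monotonic paths to (7,7): C(14,7) = 3432.
By the reflection principle, paths that go above the diagonal number C(14,8) = 3003.
Valid Dyck paths: 3432 - 3003.
(Equivalently, C_{7} = C(14,7)/8 = 3432/8.)

Final answer: C_{7} = 429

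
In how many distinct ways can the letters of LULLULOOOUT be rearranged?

Letters (L:4, O:3, T:1, U:3). Total letters: 11.
Permutations = 11!/(4! x 3! x 3!).

Final answer: 46200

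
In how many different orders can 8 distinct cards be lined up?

The number of ways to arrange 8 distinct objects is 8!.

Final answer: 8! = 40320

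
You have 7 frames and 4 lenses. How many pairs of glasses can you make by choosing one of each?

By the multiplication principle: 7 x 4.

Final answer: 28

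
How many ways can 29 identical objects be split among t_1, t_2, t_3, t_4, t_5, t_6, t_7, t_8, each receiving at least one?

Substitute t'_i = t_i - 1 (so t'_i >= 0). Then sum t'_i = 29 - 8 = 21.
Stars and bars: C(21+8-1, 8-1) = C(28,7).

Final answer: C(28,7) = 1184040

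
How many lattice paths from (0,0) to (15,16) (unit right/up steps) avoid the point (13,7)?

Total paths to (15,16): C(31,16) = 300540195.
Paths through (13,7): C(20,7) x C(11,9) = 4263600.
Avoiding (13,7): 300540195 - 4263600.

Final answer: 296276595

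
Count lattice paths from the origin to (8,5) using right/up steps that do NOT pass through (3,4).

Total paths to (8,5): C(13,5) = 1287.
Paths through (3,4): C(7,4) x C(6,1) = 210.
Avoiding (3,4): 1287 - 210.

Final answer: 1077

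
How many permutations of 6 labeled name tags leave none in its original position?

D(n) = (n-1)(D(n-1) + D(n-2)), D(0)=1, D(1)=0.
D(2) = 1 x (0 + 1) = 1
D(3) = 2 x (1 + 0) = 2
D(4) = 3 x (2 + 1) = 9
D(5) = 4 x (9 + 2) = 44
D(6) = 5 x (D(5) + D(4)) = 5 x (44 + 9)

Final answer: D(6) = 265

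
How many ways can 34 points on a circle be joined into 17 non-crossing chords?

The structures are counted by the Catalan number C_n. Here n = 34/2 = 17.
Using C_0 = 1 and C_(k+1) = C_k x 2(2k+1)/(k+2), build up term by term: C_1=1, C_2=2, C_3=5, C_4=14, C_5=42, C_6=132, C_7=429, C_8=1430, C_9=4862, C_10=16796, C_11=58786, C_12=208012, C_13=742900, C_14=2674440, C_15=9694845, C_16=35357670, C_17=129644790.

Final answer: C_{17} = 129644790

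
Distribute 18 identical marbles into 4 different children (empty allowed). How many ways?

Stars and bars: C(n+k-1, k-1) = C(21,3).

Final answer: C(21,3) = 1330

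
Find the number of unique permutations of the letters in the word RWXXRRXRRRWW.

Letters (R:6, W:3, X:3). Total letters: 12.
Permutations = 12!/(6! x 3! x 3!).

Final answer: 18480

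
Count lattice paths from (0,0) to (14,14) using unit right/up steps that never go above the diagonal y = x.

Total monotonic paths to (14,14): C(28,14) = 40116600.
By the reflection principle, paths that go above the diagonal number C(28,15) = 37442160.
Valid Dyck paths: 40116600 - 37442160.
(These counts are the Catalan numbers.)

Final answer: C_{14} = 2674440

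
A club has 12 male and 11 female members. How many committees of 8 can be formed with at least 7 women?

Sum over valid woman counts:
C(11,7)C(12,1) = 3960
C(11,8)C(12,0) = 165
Total: 3960 + 165.

Final answer: 4125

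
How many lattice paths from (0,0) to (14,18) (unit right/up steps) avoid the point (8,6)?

Total paths to (14,18): C(32,18) = 471435600.
Paths through (8,6): C(14,6) x C(18,12) = 55747692.
Avoiding (8,6): 471435600 - 55747692.

Final answer: 415687908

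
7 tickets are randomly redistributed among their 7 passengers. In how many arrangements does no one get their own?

D(n) = (n-1)(D(n-1) + D(n-2)), D(0)=1, D(1)=0.
D(2) = 1 x (0 + 1) = 1
D(3) = 2 x (1 + 0) = 2
D(4) = 3 x (2 + 1) = 9
D(5) = 4 x (9 + 2) = 44
D(6) = 5 x (44 + 9) = 265
D(7) = 6 x (D(6) + D(5)) = 6 x (265 + 44)

Final answer: D(7) = 1854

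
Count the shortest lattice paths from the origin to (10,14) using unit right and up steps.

Each path has 10 right steps and 14 up steps in some order (24 steps total).
Choose which 14 of the 24 steps are up: C(24,14).

Final answer: C(24,14) = 1961256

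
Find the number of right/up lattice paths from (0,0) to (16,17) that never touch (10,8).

Total paths to (16,17): C(33,17) = 1166803110.
Paths through (10,8): C(18,8) x C(15,9) = 219008790.
Avoiding (10,8): 1166803110 - 219008790.

Final answer: 947794320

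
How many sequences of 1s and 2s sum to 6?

Let f(n) be the number of climbs. Removing the last move (1 or 2 steps) gives f(n) = f(n-1) + f(n-2); base cases f(1)=1, f(2)=2.
Computing successive values: f(1)=1, f(2)=2, f(3)=3, f(4)=5, f(5)=8, f(6)=13.

Final answer: 13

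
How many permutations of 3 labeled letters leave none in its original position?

D(n) = (n-1)(D(n-1) + D(n-2)), D(0)=1, D(1)=0.
D(2) = 1 x (0 + 1) = 1
D(3) = 2 x (D(2) + D(1)) = 2 x (1 + 0)

Final answer: D(3) = 2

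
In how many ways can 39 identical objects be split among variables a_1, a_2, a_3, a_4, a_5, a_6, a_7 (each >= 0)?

Stars and bars with 39 stars and 6 bars:
C(39+7-1, 7-1) = C(45,6).

Final answer: C(45,6) = 8145060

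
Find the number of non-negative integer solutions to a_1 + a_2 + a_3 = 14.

Stars and bars with 14 stars and 2 bars:
C(14+3-1, 3-1) = C(16,2).

Final answer: C(16,2) = 120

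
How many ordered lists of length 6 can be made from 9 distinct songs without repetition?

P(9,6) = 9!/(9-6)! = 9!/3!.

Final answer: P(9,6) = 60480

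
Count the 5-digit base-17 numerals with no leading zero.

Leading digit: 16 options (nonzero). Other 4 digit(s): 17 options each.
Total: 16 x 17^4.

Final answer: 1336336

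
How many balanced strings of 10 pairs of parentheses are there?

The structures are counted by the Catalan number C_n. Here n = 10 (pairs).
C_n = C(2n,n)/(n+1), so C_{10} = C(20,10)/11 = 184756/11.

Final answer: C_{10} = 16796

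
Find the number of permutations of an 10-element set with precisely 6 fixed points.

Choose which 6 elements are fixed: C(10,6) = 210.
Derange the remaining 4 using D(j) = (j-1)(D(j-1) + D(j-2)), D(0)=1, D(1)=0: D(2)=1, D(3)=2, D(4)=9.
Total: 210 x 9.

Final answer: C(10,6) D(4) = 1890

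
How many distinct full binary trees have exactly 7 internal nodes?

The structures are counted by the Catalan number C_n. Here n = 7.
Using C_0 = 1 and C_(k+1) = C_k x 2(2k+1)/(k+2), build up term by term: C_1=1, C_2=2, C_3=5, C_4=14, C_5=42, C_6=132, C_7=429.

Final answer: C_{7} = 429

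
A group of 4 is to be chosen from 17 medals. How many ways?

C(17,4) = 17!/(4! x 13!).

Final answer: \binom{17}{4} = 2380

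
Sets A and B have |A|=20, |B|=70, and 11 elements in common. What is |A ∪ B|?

|A union B| = |A| + |B| - |A intersect B| = 20 + 70 - 11.

Final answer: 79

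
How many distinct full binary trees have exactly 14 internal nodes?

This is counted by the nth Catalan number C_n. Here n = 14.
C_n = C(2n,n) - C(2n,n+1), so C_{14} = C(28,14) - C(28,15) = 40116600 - 37442160.

Final answer: C_{14} = 2674440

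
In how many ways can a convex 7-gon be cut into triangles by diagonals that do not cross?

This is counted by the nth Catalan number C_n. Here n = 7 - 2 = 5.
C_n = (2n)!/(n!(n+1)!), so C_{5} = 10!/(5! x 6!) = C(10,5)/6 = 252/6.

Final answer: C_{5} = 42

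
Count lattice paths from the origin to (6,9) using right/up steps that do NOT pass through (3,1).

Total paths to (6,9): C(15,9) = 5005.
Paths through (3,1): C(4,1) x C(11,8) = 660.
Avoiding (3,1): 5005 - 660.

Final answer: 4345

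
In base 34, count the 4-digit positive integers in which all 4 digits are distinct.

First digit: 33 (nonzero). Second: 33 (not first). Third: 32, etc.
Total: 33 x 33 x 32 x 31.

Final answer: 1080288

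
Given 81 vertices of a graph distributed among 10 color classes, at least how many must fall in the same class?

By pigeonhole with 81 objects and 10 categories: ceiling(81/10).

Final answer: 9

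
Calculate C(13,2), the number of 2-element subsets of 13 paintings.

C(13,2) = 13!/(2! x (13-2)!).

Final answer: C(13,2) = 78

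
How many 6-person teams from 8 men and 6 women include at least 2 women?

Sum over valid woman counts:
C(6,2)C(8,4) = 1050
C(6,3)C(8,3) = 1120
C(6,4)C(8,2) = 420
C(6,5)C(8,1) = 48
C(6,6)C(8,0) = 1
Total: 1050 + 1120 + 420 + 48 + 1.

Final answer: 2639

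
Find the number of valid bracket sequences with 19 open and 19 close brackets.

This is counted by the nth Catalan number C_n. Here n = 19 (pairs).
C_n = C(2n,n) - C(2n,n+1), so C_{19} = C(38,19) - C(38,20) = 35345263800 - 33578000610.

Final answer: C_{19} = 1767263190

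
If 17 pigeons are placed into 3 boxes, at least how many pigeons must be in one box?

By the pigeonhole principle: ceiling(17/3).

Final answer: 6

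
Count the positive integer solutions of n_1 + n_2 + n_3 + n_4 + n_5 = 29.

Substitute n'_i = n_i - 1 (so n'_i >= 0). Then sum n'_i = 29 - 5 = 24.
Stars and bars: C(24+5-1, 5-1) = C(28,4).

Final answer: C(28,4) = 20475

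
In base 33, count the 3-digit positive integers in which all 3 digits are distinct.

First digit: 32 (nonzero). Second: 32 (not first). Third: 31, etc.
Total: 32 x 32 x 31.

Final answer: 31744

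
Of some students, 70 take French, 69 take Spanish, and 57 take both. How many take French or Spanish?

|A union B| = |A| + |B| - |A intersect B| = 70 + 69 - 57.

Final answer: 82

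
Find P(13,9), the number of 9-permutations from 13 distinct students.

P(13,9) = 13!/(13-9)! = 13!/4!.

Final answer: P(13,9) = 259459200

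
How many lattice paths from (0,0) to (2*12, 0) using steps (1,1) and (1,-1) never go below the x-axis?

Total monotonic paths to (12,12): C(24,12) = 2704156.
Paths that cross above y=x (reflection bijection): C(24,13) = 2496144.
Valid Dyck paths: 2704156 - 2496144.
(This is the Catalan number C_{12}.)

Final answer: C_{12} = 208012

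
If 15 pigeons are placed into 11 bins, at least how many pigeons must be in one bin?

By the pigeonhole principle: ceiling(15/11).

Final answer: 2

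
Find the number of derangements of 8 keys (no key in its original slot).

D(n) = (n-1)(D(n-1) + D(n-2)), D(0)=1, D(1)=0.
D(2) = 1 x (0 + 1) = 1
D(3) = 2 x (1 + 0) = 2
D(4) = 3 x (2 + 1) = 9
D(5) = 4 x (9 + 2) = 44
D(6) = 5 x (44 + 9) = 265
D(7) = 6 x (265 + 44) = 1854
D(8) = 7 x (D(7) + D(6)) = 7 x (1854 + 265)

Final answer: D(8) = 14833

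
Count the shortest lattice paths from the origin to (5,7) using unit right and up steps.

Each path has 5 right steps and 7 up steps in some order (12 steps total).
Choose which 7 of the 12 steps are up: C(12,7).

Final answer: C(12,7) = 792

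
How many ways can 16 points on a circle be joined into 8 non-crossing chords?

This is counted by the nth Catalan number C_n. Here n = 16/2 = 8.
C_n = (2n)!/(n!(n+1)!), so C_{8} = 16!/(8! x 9!) = C(16,8)/9 = 12870/9.

Final answer: C_{8} = 1430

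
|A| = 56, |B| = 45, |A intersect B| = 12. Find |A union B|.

|A union B| = |A| + |B| - |A intersect B| = 56 + 45 - 12.

Final answer: 89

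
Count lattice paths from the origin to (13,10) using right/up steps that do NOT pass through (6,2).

Total paths to (13,10): C(23,10) = 1144066.
Paths through (6,2): C(8,2) x C(15,8) = 180180.
Avoiding (6,2): 1144066 - 180180.

Final answer: 963886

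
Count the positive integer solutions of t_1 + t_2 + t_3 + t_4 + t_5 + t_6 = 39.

Substitute t'_i = t_i - 1 (so t'_i >= 0). Then sum t'_i = 39 - 6 = 33.
Stars and bars: C(33+6-1, 6-1) = C(38,5).

Final answer: C(38,5) = 501942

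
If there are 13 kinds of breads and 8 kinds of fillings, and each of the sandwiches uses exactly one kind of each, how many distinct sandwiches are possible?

By the multiplication principle: 13 x 8.

Final answer: 104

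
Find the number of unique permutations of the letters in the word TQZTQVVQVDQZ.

Letters (D:1, Q:4, T:2, V:3, Z:2). Total letters: 12.
Permutations = 12!/(4! x 3! x 2! x 2!).

Final answer: 831600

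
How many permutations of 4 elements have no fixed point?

D(n) = (n-1)(D(n-1) + D(n-2)), D(0)=1, D(1)=0.
Building up: D(2)=1, D(3)=2.
D(4) = 3 x (D(3) + D(2)) = 3 x (2 + 1).

Final answer: D(4) = 9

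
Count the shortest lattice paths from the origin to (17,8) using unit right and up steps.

Each path has 17 right steps and 8 up steps in some order (25 steps total).
Choose which 8 of the 25 steps are up: C(25,8).

Final answer: C(25,8) = 1081575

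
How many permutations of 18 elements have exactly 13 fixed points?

Choose which 13 elements are fixed: C(18,13) = 8568.
Derange the remaining 5 using D(j) = (j-1)(D(j-1) + D(j-2)), D(0)=1, D(1)=0: D(2)=1, D(3)=2, D(4)=9, D(5)=44.
Total: 8568 x 44.

Final answer: C(18,13) D(5) = 376992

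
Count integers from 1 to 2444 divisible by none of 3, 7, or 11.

|div by 3|=814, |div by 7|=349, |div by 11|=222.
|div by 3&7|=116, |div by 3&11|=74, |div by 7&11|=31, |div by all|=10.
By inclusion-exclusion, divisible by at least one: 814+349+222-116-74-31+10 = 1174.
Not divisible by any: 2444 - 1174.

Final answer: 1270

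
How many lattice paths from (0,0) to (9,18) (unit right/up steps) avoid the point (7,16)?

Total paths to (9,18): C(27,18) = 4686825.
Paths through (7,16): C(23,16) x C(4,2) = 1470942.
Avoiding (7,16): 4686825 - 1470942.

Final answer: 3215883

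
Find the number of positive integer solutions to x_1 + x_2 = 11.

Substitute x'_i = x_i - 1 (so x'_i >= 0). Then sum x'_i = 11 - 2 = 9.
Stars and bars: C(9+2-1, 2-1) = C(10,1).

Final answer: C(10,1) = 10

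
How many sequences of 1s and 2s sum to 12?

Let f(n) count the ways. The last step is size 1 or 2, so f(n) = f(n-1) + f(n-2) with f(1)=1, f(2)=2.
Iterating the recurrence: f(1)=1, f(2)=2, f(3)=3, f(4)=5, f(5)=8, f(6)=13, f(7)=21, f(8)=34, f(9)=55, f(10)=89, f(11)=144, f(12)=233.

Final answer: 233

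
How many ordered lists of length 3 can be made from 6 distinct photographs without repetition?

P(6,3) = 6!/(6-3)! = 6!/3!.

Final answer: P(6,3) = 120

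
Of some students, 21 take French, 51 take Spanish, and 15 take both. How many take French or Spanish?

|A union B| = |A| + |B| - |A intersect B| = 21 + 51 - 15.

Final answer: 57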